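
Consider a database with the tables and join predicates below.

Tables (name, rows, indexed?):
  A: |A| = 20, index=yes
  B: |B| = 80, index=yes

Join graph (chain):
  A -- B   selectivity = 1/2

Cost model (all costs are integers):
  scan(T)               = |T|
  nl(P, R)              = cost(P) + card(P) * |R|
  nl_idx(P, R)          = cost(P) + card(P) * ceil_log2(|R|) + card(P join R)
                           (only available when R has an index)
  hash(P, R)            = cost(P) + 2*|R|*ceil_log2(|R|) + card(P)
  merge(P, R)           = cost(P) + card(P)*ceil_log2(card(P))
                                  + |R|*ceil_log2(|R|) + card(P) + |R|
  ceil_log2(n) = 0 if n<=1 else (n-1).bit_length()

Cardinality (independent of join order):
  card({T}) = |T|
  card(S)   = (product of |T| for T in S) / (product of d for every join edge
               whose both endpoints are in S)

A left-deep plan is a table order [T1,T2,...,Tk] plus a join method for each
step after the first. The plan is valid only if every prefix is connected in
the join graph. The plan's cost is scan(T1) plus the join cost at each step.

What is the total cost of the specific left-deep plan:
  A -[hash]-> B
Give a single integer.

step 1: scan A: cost=20, card=20
step 2: join B via hash
    card(P join B) = 20*80/(2) = 800
    cost = 20 + 2*80*7 + 20 = 1160

1160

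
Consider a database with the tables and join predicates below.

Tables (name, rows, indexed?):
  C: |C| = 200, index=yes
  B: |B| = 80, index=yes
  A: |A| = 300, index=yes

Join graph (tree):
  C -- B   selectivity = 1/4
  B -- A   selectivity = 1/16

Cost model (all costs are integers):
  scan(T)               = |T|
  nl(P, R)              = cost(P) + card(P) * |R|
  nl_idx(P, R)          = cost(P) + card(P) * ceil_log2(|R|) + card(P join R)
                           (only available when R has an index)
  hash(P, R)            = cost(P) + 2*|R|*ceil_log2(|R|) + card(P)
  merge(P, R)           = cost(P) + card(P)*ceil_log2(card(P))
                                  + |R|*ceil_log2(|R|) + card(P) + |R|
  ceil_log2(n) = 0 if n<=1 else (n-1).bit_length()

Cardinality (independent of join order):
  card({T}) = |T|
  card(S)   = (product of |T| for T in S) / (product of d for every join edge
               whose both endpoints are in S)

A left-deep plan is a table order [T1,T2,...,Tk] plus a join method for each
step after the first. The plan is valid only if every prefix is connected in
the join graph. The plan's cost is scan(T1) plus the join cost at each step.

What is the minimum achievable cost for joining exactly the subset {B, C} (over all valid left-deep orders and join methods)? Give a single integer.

Selinger DP over subsets of {B,C}:
  {C}: scan cost=200, card=200
  {B}: scan cost=80, card=80
  {BC}: card=4000; try (B,hash)→1520, (C,merge)→2520, (B,merge)→2640, (C,hash)→3360, (C,nl_idx)→4720, (B,nl_idx)→5600 …(+2); best=1520 via (B,hash)

1520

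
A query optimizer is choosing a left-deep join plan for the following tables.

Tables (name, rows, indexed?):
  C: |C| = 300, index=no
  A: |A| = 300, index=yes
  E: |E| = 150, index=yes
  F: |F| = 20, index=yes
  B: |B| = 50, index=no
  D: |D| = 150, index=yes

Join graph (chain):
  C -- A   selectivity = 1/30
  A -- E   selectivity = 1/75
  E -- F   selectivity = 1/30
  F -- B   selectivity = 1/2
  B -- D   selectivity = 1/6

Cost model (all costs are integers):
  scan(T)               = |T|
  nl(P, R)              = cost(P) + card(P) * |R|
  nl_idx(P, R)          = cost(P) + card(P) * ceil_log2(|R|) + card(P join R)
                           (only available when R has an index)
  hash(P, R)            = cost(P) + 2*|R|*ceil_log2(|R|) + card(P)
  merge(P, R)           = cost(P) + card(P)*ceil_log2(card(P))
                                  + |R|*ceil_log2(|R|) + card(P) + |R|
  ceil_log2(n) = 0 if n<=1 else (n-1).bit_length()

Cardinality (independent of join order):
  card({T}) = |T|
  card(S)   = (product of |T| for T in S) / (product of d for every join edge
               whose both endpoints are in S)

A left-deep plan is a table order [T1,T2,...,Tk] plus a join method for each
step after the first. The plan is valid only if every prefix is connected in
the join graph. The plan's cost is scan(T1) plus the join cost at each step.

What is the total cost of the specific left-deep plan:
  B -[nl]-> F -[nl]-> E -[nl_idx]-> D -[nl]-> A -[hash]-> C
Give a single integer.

19163950

step 1: scan B: cost=50, card=50
step 2: join F via nl
    card(P join F) = 50*20/(2) = 500
    cost = 50 + 50*20 = 1050
step 3: join E via nl
    card(P join E) = 500*150/(30) = 2500
    cost = 1050 + 500*150 = 76050
step 4: join D via nl_idx
    card(P join D) = 2500*150/(6) = 62500
    cost = 76050 + 2500*8 + 62500 = 158550
step 5: join A via nl
    card(P join A) = 62500*300/(75) = 250000
    cost = 158550 + 62500*300 = 18908550
step 6: join C via hash
    card(P join C) = 250000*300/(30) = 2500000
    cost = 18908550 + 2*300*9 + 250000 = 19163950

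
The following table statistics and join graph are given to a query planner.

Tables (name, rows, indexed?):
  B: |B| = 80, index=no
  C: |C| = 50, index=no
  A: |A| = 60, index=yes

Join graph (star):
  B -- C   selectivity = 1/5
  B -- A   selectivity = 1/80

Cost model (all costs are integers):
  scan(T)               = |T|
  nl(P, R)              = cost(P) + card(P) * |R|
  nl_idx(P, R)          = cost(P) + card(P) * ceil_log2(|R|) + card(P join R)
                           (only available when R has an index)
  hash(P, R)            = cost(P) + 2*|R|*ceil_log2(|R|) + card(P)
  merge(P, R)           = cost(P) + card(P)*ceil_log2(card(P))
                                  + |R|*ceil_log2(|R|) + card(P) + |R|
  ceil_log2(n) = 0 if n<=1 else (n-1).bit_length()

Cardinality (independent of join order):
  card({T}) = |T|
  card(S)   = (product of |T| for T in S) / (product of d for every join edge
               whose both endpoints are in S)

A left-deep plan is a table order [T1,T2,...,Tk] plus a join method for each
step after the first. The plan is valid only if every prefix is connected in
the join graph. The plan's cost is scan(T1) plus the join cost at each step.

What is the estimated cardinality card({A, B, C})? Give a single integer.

600

Tables in S: A(60), B(80), C(50)
Edges inside S: B-C(d=5), B-A(d=80)
numerator = 60 * 80 * 50 = 240000
denominator = 5 * 80 = 400
card(S) = 240000 / 400 = 600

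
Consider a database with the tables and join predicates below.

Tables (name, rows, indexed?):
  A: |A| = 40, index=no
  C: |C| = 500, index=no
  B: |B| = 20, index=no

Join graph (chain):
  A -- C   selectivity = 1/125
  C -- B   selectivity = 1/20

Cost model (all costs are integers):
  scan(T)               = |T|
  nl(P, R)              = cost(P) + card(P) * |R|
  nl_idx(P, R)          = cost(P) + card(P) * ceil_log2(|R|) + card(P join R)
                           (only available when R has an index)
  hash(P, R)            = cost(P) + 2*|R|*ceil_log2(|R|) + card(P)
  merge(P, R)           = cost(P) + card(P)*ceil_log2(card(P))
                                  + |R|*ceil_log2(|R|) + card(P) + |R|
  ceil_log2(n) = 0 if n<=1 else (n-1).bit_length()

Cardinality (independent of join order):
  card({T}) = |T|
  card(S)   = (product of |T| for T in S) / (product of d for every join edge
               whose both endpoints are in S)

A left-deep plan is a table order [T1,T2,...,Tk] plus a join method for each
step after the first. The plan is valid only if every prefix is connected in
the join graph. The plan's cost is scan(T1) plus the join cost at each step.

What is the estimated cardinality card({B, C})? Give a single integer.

500

Tables in S: B(20), C(500)
Edges inside S: C-B(d=20)
numerator = 20 * 500 = 10000
denominator = 20 = 20
card(S) = 10000 / 20 = 500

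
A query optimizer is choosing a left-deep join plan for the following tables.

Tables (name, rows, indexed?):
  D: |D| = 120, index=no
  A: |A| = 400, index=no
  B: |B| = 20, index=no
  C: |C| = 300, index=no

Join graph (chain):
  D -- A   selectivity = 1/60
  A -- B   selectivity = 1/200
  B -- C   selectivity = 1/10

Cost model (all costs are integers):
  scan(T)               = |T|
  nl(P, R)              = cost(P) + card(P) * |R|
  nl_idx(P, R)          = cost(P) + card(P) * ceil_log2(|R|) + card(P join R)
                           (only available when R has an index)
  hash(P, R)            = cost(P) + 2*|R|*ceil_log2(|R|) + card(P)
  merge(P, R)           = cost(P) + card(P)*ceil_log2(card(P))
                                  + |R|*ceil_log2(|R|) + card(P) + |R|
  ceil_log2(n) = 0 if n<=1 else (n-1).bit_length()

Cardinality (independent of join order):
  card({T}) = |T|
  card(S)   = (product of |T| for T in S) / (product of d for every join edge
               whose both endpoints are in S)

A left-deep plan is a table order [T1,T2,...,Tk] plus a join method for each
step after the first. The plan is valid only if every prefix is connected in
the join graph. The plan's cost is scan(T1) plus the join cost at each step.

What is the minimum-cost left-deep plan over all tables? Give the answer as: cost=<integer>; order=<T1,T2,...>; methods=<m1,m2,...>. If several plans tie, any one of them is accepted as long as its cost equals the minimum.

cost=5880; order=A,B,D,C; methods=hash,merge,merge

Selinger DP (subsets sized 1..n):
  {D}: scan cost=120, card=120
  {A}: scan cost=400, card=400
  {B}: scan cost=20, card=20
  {C}: scan cost=300, card=300
  {AD}: card=800; try (D,hash)→2480, (A,merge)→5080, (D,merge)→5360, (A,hash)→7440, (A,nl)→48120, (D,nl)→48400; best=2480 via (D,hash)
  {AB}: card=40; try (B,hash)→1000, (A,merge)→4140, (B,merge)→4520, (A,hash)→7240, (A,nl)→8020, (B,nl)→8400; best=1000 via (B,hash)
  {BC}: card=600; try (B,hash)→800, (C,merge)→3140, (B,merge)→3420, (C,hash)→5440, (C,nl)→6020, (B,nl)→6300; best=800 via (B,hash)
  {ABD}: card=80; try (D,merge)→2240, (D,hash)→2720, (B,hash)→3480, (D,nl)→5800, (B,merge)→11400, (B,nl)→18480; best=2240 via (D,merge)
  {ABC}: card=1200; try (C,merge)→4280, (C,hash)→6440, (A,hash)→8600, (A,merge)→11400, (C,nl)→13000, (A,nl)→240800; best=4280 via (C,merge)
  {ABCD}: card=2400; try (C,merge)→5880, (D,hash)→7160, (C,hash)→7720, (D,merge)→19640, (C,nl)→26240, (D,nl)→148280; best=5880 via (C,merge)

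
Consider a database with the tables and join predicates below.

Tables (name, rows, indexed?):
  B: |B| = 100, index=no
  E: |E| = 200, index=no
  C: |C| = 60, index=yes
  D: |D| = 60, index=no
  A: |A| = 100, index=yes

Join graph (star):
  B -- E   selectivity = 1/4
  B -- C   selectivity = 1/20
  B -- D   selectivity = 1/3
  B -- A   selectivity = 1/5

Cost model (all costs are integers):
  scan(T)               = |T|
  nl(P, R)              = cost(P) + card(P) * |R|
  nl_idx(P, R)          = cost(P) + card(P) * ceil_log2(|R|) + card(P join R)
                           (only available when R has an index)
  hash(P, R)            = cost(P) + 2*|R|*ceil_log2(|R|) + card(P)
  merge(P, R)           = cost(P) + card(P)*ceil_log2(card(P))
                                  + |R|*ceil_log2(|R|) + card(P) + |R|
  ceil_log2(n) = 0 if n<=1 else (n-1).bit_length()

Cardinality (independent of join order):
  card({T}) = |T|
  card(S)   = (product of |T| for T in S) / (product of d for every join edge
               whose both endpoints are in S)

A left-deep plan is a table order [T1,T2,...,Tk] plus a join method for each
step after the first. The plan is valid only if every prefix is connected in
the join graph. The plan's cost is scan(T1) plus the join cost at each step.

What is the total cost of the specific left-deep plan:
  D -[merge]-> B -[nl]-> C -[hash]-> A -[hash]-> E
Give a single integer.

step 1: scan D: cost=60, card=60
step 2: join B via merge
    card(P join B) = 60*100/(3) = 2000
    cost = 60 + 60*6 + 100*7 + 60 + 100 = 1280
step 3: join C via nl
    card(P join C) = 2000*60/(20) = 6000
    cost = 1280 + 2000*60 = 121280
step 4: join A via hash
    card(P join A) = 6000*100/(5) = 120000
    cost = 121280 + 2*100*7 + 6000 = 128680
step 5: join E via hash
    card(P join E) = 120000*200/(4) = 6000000
    cost = 128680 + 2*200*8 + 120000 = 251880

251880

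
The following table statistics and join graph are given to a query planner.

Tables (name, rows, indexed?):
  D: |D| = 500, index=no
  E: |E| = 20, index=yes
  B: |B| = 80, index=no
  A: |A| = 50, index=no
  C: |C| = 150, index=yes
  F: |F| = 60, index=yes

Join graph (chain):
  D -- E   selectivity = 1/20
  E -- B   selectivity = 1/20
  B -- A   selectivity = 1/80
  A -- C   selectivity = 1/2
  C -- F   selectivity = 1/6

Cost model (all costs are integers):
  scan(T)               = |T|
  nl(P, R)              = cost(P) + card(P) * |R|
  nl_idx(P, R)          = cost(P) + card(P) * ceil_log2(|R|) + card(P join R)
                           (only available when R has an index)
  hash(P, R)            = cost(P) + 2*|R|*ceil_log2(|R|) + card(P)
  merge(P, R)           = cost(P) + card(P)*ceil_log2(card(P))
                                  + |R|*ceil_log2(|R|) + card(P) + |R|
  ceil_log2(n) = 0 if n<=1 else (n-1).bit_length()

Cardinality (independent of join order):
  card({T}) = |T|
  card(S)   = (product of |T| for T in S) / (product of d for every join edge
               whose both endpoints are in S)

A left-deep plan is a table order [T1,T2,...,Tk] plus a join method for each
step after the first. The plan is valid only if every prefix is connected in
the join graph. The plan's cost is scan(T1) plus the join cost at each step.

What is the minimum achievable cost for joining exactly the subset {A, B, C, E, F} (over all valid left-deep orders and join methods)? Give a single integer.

Selinger DP over subsets of {A,B,C,E,F}:
  {E}: scan cost=20, card=20
  {B}: scan cost=80, card=80
  {A}: scan cost=50, card=50
  {C}: scan cost=150, card=150
  {F}: scan cost=60, card=60
  {BE}: card=80; try (E,hash)→360, (E,nl_idx)→560, (B,merge)→780, (E,merge)→840, (B,hash)→1160, (B,nl)→1620 …(+1); best=360 via (E,hash)
  {AB}: card=50; try (A,hash)→760, (B,merge)→1040, (A,merge)→1070, (B,hash)→1220, (B,nl)→4050, (A,nl)→4080; best=760 via (A,hash)
  {AC}: card=3750; try (A,hash)→900, (C,merge)→1750, (A,merge)→1850, (C,hash)→2500, (C,nl_idx)→4200, (C,nl)→7550 …(+1); best=900 via (A,hash)
  {CF}: card=1500; try (F,hash)→1020, (C,merge)→1830, (F,merge)→1920, (C,nl_idx)→2040, (C,hash)→2520, (F,nl_idx)→2550 …(+2); best=1020 via (F,hash)
  {ABE}: card=50; try (E,hash)→1010, (A,hash)→1040, (E,nl_idx)→1060, (E,merge)→1230, (A,merge)→1350, (E,nl)→1760 …(+1); best=1010 via (E,hash)
  {ABC}: card=3750; try (C,merge)→2460, (C,hash)→3210, (C,nl_idx)→4910, (B,hash)→5770, (C,nl)→8260, (B,merge)→50290 …(+1); best=2460 via (C,merge)
  {ACF}: card=37500; try (A,hash)→3120, (F,hash)→5370, (A,merge)→19370, (F,merge)→50070, (F,nl_idx)→60900, (A,nl)→76020 …(+1); best=3120 via (A,hash)
  {ABCE}: card=3750; try (C,merge)→2710, (C,hash)→3460, (C,nl_idx)→5160, (E,hash)→6410, (C,nl)→8510, (E,nl_idx)→24960 …(+2); best=2710 via (C,merge)
  {ABCF}: card=37500; try (F,hash)→6930, (B,hash)→41740, (F,merge)→51630, (F,nl_idx)→62460, (F,nl)→227460, (B,merge)→641260 …(+1); best=6930 via (F,hash)
  {ABCEF}: card=37500; try (F,hash)→7180, (E,hash)→44630, (F,merge)→51880, (F,nl_idx)→62710, (F,nl)→227710, (E,nl_idx)→231930 …(+2); best=7180 via (F,hash)

7180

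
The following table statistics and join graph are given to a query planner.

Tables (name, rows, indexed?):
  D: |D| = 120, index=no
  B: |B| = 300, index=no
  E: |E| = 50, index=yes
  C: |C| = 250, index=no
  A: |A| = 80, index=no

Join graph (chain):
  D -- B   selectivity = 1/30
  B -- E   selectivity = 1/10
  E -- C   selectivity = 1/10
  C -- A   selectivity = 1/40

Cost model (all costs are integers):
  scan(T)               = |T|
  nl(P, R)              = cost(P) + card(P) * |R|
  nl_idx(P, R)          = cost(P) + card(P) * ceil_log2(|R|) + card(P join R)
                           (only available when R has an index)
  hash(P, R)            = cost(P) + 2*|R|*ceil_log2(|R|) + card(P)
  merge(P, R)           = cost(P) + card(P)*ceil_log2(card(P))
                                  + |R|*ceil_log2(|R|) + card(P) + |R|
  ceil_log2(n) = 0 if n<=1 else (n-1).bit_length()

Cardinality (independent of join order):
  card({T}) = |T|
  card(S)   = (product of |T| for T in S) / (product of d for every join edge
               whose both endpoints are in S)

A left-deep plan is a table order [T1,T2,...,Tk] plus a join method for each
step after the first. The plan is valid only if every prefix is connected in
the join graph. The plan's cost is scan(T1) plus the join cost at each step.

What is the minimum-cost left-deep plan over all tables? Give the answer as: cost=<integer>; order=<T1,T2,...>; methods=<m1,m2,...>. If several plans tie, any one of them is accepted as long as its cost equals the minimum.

Selinger DP (subsets sized 1..n):
  {D}: scan cost=120, card=120
  {B}: scan cost=300, card=300
  {E}: scan cost=50, card=50
  {C}: scan cost=250, card=250
  {A}: scan cost=80, card=80
  {BD}: card=1200; try (D,hash)→2280, (B,merge)→4080, (D,merge)→4260, (B,hash)→5640, (B,nl)→36120, (D,nl)→36300; best=2280 via (D,hash)
  {BE}: card=1500; try (E,hash)→1200, (B,merge)→3400, (E,nl_idx)→3600, (E,merge)→3650, (B,hash)→5500, (B,nl)→15050 …(+1); best=1200 via (E,hash)
  {CE}: card=1250; try (E,hash)→1100, (C,merge)→2650, (E,merge)→2850, (E,nl_idx)→3000, (C,hash)→4100, (C,nl)→12550 …(+1); best=1100 via (E,hash)
  {AC}: card=500; try (A,hash)→1620, (C,merge)→2970, (A,merge)→3140, (C,hash)→4160, (C,nl)→20080, (A,nl)→20250; best=1620 via (A,hash)
  {BDE}: card=6000; try (E,hash)→4080, (D,hash)→4380, (E,nl_idx)→15480, (E,merge)→17030, (D,merge)→20160, (E,nl)→62280 …(+1); best=4080 via (E,hash)
  {BCE}: card=37500; try (C,hash)→6700, (B,hash)→7750, (B,merge)→19100, (C,merge)→21450, (B,nl)→376100, (C,nl)→376200; best=6700 via (C,hash)
  {ACE}: card=2500; try (E,hash)→2720, (A,hash)→3470, (E,merge)→6970, (E,nl_idx)→7120, (A,merge)→16740, (E,nl)→26620 …(+1); best=2720 via (E,hash)
  {BCDE}: card=150000; try (C,hash)→14080, (D,hash)→45880, (C,merge)→90330, (D,merge)→645160, (C,nl)→1504080, (D,nl)→4506700; best=14080 via (C,hash)
  {ABCE}: card=75000; try (B,hash)→10620, (B,merge)→38220, (A,hash)→45320, (A,merge)→644840, (B,nl)→752720, (A,nl)→3006700; best=10620 via (B,hash)
  {ABCDE}: card=300000; try (D,hash)→87300, (A,hash)→165200, (D,merge)→1361580, (A,merge)→2864720, (D,nl)→9010620, (A,nl)→12014080; best=87300 via (D,hash)

cost=87300; order=C,A,E,B,D; methods=hash,hash,hash,hash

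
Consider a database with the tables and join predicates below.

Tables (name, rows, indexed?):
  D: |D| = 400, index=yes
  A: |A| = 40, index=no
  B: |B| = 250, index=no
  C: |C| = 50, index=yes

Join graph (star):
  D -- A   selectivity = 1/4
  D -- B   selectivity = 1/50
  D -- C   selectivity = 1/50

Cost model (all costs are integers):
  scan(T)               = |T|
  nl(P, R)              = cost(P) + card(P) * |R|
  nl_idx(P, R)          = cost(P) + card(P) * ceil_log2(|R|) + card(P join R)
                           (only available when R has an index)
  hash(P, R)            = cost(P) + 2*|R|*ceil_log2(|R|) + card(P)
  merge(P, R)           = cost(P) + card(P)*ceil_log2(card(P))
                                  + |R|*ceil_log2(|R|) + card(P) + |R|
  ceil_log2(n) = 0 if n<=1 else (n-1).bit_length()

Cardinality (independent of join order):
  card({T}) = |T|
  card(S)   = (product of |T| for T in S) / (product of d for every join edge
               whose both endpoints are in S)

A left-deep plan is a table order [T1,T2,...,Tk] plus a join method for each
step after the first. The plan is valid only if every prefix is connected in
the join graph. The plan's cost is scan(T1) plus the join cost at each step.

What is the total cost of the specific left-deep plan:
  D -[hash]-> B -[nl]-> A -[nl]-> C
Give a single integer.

1084800

step 1: scan D: cost=400, card=400
step 2: join B via hash
    card(P join B) = 400*250/(50) = 2000
    cost = 400 + 2*250*8 + 400 = 4800
step 3: join A via nl
    card(P join A) = 2000*40/(4) = 20000
    cost = 4800 + 2000*40 = 84800
step 4: join C via nl
    card(P join C) = 20000*50/(50) = 20000
    cost = 84800 + 20000*50 = 1084800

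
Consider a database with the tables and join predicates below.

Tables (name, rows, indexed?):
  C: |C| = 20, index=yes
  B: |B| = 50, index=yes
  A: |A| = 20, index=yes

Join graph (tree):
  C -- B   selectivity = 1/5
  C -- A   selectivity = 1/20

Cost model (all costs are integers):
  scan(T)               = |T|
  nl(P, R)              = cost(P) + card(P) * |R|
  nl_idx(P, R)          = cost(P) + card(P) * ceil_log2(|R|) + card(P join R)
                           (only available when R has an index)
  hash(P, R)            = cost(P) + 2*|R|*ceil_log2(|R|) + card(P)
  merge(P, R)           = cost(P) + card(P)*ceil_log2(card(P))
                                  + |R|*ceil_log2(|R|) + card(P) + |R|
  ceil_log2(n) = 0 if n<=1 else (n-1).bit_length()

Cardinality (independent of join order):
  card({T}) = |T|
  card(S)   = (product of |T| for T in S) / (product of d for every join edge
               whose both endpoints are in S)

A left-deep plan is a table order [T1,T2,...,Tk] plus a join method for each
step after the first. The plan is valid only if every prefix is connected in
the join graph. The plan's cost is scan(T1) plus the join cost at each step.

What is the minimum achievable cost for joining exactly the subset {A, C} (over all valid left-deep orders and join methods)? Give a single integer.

Selinger DP over subsets of {A,C}:
  {C}: scan cost=20, card=20
  {A}: scan cost=20, card=20
  {AC}: card=20; try (C,nl_idx)→140, (A,nl_idx)→140, (C,hash)→240, (A,hash)→240, (C,merge)→260, (A,merge)→260 …(+2); best=140 via (C,nl_idx)

140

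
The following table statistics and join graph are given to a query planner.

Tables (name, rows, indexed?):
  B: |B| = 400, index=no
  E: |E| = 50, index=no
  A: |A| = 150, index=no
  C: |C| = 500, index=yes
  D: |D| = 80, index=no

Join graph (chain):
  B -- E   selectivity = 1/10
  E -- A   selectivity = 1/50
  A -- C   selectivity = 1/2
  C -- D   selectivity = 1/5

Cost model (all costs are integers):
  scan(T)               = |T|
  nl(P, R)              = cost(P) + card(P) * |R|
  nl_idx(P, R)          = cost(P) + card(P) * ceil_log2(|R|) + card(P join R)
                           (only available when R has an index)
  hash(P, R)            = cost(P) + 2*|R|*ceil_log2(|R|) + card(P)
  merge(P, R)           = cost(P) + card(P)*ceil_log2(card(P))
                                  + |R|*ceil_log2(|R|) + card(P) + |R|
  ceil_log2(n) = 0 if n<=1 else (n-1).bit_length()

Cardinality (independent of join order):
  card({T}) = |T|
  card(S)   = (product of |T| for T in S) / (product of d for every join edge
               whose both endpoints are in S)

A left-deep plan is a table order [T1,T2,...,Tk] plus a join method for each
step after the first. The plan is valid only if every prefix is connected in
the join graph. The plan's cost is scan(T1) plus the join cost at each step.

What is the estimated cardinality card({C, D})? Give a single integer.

8000

Tables in S: C(500), D(80)
Edges inside S: C-D(d=5)
numerator = 500 * 80 = 40000
denominator = 5 = 5
card(S) = 40000 / 5 = 8000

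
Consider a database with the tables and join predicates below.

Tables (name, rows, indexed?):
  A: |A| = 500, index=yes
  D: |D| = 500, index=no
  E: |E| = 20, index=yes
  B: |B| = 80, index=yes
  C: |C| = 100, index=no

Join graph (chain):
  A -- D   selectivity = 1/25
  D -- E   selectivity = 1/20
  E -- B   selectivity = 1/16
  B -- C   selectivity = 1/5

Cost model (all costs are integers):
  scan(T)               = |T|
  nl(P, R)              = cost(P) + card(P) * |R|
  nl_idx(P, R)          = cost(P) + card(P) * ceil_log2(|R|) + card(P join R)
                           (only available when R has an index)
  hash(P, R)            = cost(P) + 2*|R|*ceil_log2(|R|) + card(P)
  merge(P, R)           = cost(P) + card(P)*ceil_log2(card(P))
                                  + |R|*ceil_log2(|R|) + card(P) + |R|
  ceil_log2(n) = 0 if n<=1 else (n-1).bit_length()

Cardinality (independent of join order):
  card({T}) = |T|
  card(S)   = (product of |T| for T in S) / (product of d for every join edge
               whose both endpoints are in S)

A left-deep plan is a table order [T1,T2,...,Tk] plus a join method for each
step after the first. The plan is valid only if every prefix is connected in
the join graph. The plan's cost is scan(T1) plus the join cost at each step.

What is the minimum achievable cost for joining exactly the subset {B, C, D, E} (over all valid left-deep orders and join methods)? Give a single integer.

6720

Selinger DP over subsets of {B,C,D,E}:
  {D}: scan cost=500, card=500
  {E}: scan cost=20, card=20
  {B}: scan cost=80, card=80
  {C}: scan cost=100, card=100
  {DE}: card=500; try (E,hash)→1200, (E,nl_idx)→3500, (D,merge)→5140, (E,merge)→5620, (D,hash)→9040, (D,nl)→10020 …(+1); best=1200 via (E,hash)
  {BE}: card=100; try (B,nl_idx)→260, (E,hash)→360, (E,nl_idx)→580, (B,merge)→780, (E,merge)→840, (B,hash)→1160 …(+2); best=260 via (B,nl_idx)
  {BC}: card=1600; try (B,hash)→1320, (C,merge)→1520, (B,merge)→1540, (C,hash)→1560, (B,nl_idx)→2400, (C,nl)→8080 …(+1); best=1320 via (B,hash)
  {BDE}: card=2500; try (B,hash)→2820, (D,merge)→6060, (B,merge)→6840, (B,nl_idx)→7200, (D,hash)→9360, (B,nl)→41200 …(+1); best=2820 via (B,hash)
  {BCE}: card=2000; try (C,hash)→1760, (C,merge)→1860, (E,hash)→3120, (C,nl)→10260, (E,nl_idx)→11320, (E,merge)→20640 …(+1); best=1760 via (C,hash)
  {BCDE}: card=50000; try (C,hash)→6720, (D,hash)→12760, (D,merge)→30760, (C,merge)→36120, (C,nl)→252820, (D,nl)→1001760; best=6720 via (C,hash)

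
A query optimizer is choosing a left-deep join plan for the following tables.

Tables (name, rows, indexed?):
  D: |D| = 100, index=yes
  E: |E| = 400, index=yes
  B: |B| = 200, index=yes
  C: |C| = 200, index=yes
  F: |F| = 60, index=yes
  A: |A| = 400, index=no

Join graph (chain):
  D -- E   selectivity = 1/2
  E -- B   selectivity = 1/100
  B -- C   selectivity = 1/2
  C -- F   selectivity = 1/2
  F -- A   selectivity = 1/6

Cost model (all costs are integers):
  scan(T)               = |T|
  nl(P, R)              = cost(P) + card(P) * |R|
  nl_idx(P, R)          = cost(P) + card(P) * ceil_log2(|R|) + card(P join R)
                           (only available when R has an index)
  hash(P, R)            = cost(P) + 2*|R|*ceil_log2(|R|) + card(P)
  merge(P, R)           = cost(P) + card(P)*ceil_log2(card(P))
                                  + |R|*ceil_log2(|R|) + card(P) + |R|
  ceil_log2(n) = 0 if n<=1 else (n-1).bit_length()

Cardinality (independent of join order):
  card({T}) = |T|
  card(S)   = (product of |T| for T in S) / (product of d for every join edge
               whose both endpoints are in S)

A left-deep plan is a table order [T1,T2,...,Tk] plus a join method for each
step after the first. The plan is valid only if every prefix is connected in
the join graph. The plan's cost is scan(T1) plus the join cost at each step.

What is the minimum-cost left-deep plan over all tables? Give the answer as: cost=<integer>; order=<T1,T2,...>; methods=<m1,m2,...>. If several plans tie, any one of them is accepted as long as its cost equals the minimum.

Selinger DP (subsets sized 1..n):
  {D}: scan cost=100, card=100
  {E}: scan cost=400, card=400
  {B}: scan cost=200, card=200
  {C}: scan cost=200, card=200
  {F}: scan cost=60, card=60
  {A}: scan cost=400, card=400
  {DE}: card=20000; try (D,hash)→2200, (E,merge)→4900, (D,merge)→5200, (E,hash)→7400, (E,nl_idx)→21000, (D,nl_idx)→23200 …(+2); best=2200 via (D,hash)
  {BE}: card=800; try (E,nl_idx)→2800, (B,hash)→4000, (B,nl_idx)→4400, (E,merge)→6000, (B,merge)→6200, (E,hash)→7600 …(+2); best=2800 via (E,nl_idx)
  {BC}: card=20000; try (C,hash)→3600, (B,hash)→3600, (C,merge)→3800, (B,merge)→3800, (C,nl_idx)→21800, (B,nl_idx)→21800 …(+2); best=3600 via (C,hash)
  {CF}: card=6000; try (F,hash)→1120, (C,merge)→2280, (F,merge)→2420, (C,hash)→3320, (C,nl_idx)→6540, (F,nl_idx)→7400 …(+2); best=1120 via (F,hash)
  {AF}: card=4000; try (F,hash)→1520, (A,merge)→4480, (F,merge)→4820, (F,nl_idx)→6800, (A,hash)→7320, (A,nl)→24060 …(+1); best=1520 via (F,hash)
  {BDE}: card=40000; try (D,hash)→5000, (D,merge)→12400, (B,hash)→25400, (D,nl_idx)→48400, (D,nl)→82800, (B,nl_idx)→202200 …(+2); best=5000 via (D,hash)
  {BCE}: card=80000; try (C,hash)→6800, (C,merge)→13400, (E,hash)→30800, (C,nl_idx)→89200, (C,nl)→162800, (E,nl_idx)→263600 …(+2); best=6800 via (C,hash)
  {BCF}: card=600000; try (B,hash)→10320, (F,hash)→24320, (B,merge)→86920, (F,merge)→324020, (B,nl_idx)→649120, (F,nl_idx)→723600 …(+2); best=10320 via (B,hash)
  {ACF}: card=400000; try (C,hash)→8720, (A,hash)→14320, (C,merge)→55320, (A,merge)→89120, (C,nl_idx)→433520, (C,nl)→801520 …(+1); best=8720 via (C,hash)
  {BCDE}: card=4000000; try (C,hash)→48200, (D,hash)→88200, (C,merge)→686800, (D,merge)→1447600, (C,nl_idx)→4325000, (D,nl_idx)→4566800 …(+2); best=48200 via (C,hash)
  {BCEF}: card=2400000; try (F,hash)→87520, (E,hash)→617520, (F,merge)→1447220, (F,nl_idx)→2886800, (F,nl)→4806800, (E,nl_idx)→7810320 …(+2); best=87520 via (F,hash)
  {ABCF}: card=40000000; try (B,hash)→411920, (A,hash)→617520, (B,merge)→8010520, (A,merge)→12614320, (B,nl_idx)→43208720, (B,nl)→80008720 …(+1); best=411920 via (B,hash)
  {BCDEF}: card=120000000; try (D,hash)→2488920, (F,hash)→4048920, (D,merge)→55288320, (F,merge)→92048620, (D,nl_idx)→136887520, (F,nl_idx)→144048200 …(+2); best=2488920 via (D,hash)
  {ABCEF}: card=160000000; try (A,hash)→2494720, (E,hash)→40419120, (A,merge)→55291520, (E,nl_idx)→520411920, (A,nl)→960087520, (E,merge)→1080415920 …(+1); best=2494720 via (A,hash)
  {ABCDEF}: card=8000000000; try (A,hash)→122496120, (D,hash)→162496120, (A,merge)→3362492920, (D,merge)→4642495520, (D,nl_idx)→9122494720, (D,nl)→16002494720 …(+1); best=122496120 via (A,hash)

cost=122496120; order=B,E,C,F,D,A; methods=nl_idx,hash,hash,hash,hash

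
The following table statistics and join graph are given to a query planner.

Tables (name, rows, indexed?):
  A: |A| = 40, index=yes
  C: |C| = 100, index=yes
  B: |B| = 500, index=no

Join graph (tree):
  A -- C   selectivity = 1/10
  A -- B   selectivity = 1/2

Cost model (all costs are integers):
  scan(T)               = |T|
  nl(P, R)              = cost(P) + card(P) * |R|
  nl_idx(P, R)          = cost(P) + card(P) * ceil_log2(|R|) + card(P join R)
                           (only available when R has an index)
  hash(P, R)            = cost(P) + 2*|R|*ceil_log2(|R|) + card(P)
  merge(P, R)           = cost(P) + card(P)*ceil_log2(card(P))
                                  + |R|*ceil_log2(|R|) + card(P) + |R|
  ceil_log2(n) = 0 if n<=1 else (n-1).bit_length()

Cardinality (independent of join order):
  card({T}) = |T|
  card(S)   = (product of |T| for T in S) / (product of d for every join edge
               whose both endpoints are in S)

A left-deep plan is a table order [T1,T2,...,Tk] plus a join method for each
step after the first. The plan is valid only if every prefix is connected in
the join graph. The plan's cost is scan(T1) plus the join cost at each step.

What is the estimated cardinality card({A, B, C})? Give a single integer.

100000

Tables in S: A(40), B(500), C(100)
Edges inside S: A-C(d=10), A-B(d=2)
numerator = 40 * 500 * 100 = 2000000
denominator = 10 * 2 = 20
card(S) = 2000000 / 20 = 100000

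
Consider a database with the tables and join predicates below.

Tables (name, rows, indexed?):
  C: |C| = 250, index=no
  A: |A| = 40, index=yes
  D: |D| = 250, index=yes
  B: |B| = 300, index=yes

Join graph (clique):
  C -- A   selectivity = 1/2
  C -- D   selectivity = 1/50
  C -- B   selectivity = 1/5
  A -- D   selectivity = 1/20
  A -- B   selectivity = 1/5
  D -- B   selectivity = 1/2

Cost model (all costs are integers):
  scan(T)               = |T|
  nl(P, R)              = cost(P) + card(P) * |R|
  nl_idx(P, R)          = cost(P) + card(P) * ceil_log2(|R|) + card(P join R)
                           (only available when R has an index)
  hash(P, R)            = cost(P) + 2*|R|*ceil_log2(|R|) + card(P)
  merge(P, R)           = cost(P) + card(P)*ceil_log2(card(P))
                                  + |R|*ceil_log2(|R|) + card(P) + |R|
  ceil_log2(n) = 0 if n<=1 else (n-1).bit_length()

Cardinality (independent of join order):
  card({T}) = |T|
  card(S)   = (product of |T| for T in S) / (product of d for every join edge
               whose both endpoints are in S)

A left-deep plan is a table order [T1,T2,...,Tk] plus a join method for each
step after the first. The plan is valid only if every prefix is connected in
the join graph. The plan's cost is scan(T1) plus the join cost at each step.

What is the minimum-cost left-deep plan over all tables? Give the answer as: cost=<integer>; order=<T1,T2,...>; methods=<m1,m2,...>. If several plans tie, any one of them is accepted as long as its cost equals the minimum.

Selinger DP (subsets sized 1..n):
  {C}: scan cost=250, card=250
  {A}: scan cost=40, card=40
  {D}: scan cost=250, card=250
  {B}: scan cost=300, card=300
  {AC}: card=5000; try (A,hash)→980, (C,merge)→2570, (A,merge)→2780, (C,hash)→4080, (A,nl_idx)→6750, (C,nl)→10040 …(+1); best=980 via (A,hash)
  {CD}: card=1250; try (D,nl_idx)→3500, (D,hash)→4500, (C,hash)→4500, (D,merge)→4750, (C,merge)→4750, (D,nl)→62750 …(+1); best=3500 via (D,nl_idx)
  {BC}: card=15000; try (C,hash)→4600, (B,merge)→5500, (C,merge)→5550, (B,hash)→5900, (B,nl_idx)→17500, (B,nl)→75250 …(+1); best=4600 via (C,hash)
  {AD}: card=500; try (D,nl_idx)→860, (A,hash)→980, (A,nl_idx)→2250, (D,merge)→2570, (A,merge)→2780, (D,hash)→4080 …(+2); best=860 via (D,nl_idx)
  {AB}: card=2400; try (A,hash)→1080, (B,nl_idx)→2800, (B,merge)→3320, (A,merge)→3580, (A,nl_idx)→4500, (B,hash)→5480 …(+2); best=1080 via (A,hash)
  {BD}: card=37500; try (D,hash)→4600, (B,merge)→5500, (D,merge)→5550, (B,hash)→5900, (B,nl_idx)→40000, (D,nl_idx)→40200 …(+2); best=4600 via (D,hash)
  {ACD}: card=1250; try (A,hash)→5230, (C,hash)→5360, (C,merge)→8110, (D,hash)→9980, (A,nl_idx)→12250, (A,merge)→18780 …(+5); best=5230 via (A,hash)
  {ABC}: card=60000; try (C,hash)→7480, (B,hash)→11380, (A,hash)→20080, (C,merge)→34530, (B,merge)→73980, (B,nl_idx)→105980 …(+5); best=7480 via (C,hash)
  {BCD}: card=37500; try (B,hash)→10150, (B,merge)→21500, (D,hash)→23600, (C,hash)→46100, (B,nl_idx)→52250, (D,nl_idx)→162100 …(+5); best=10150 via (B,hash)
  {ABD}: card=15000; try (B,hash)→6760, (D,hash)→7480, (B,merge)→8860, (B,nl_idx)→20360, (D,merge)→34530, (D,nl_idx)→35280 …(+6); best=6760 via (B,hash)
  {ABCD}: card=7500; try (B,hash)→11880, (B,merge)→23230, (B,nl_idx)→23980, (C,hash)→25760, (A,hash)→48130, (D,hash)→71480 …(+9); best=11880 via (B,hash)

cost=11880; order=C,D,A,B; methods=nl_idx,hash,hash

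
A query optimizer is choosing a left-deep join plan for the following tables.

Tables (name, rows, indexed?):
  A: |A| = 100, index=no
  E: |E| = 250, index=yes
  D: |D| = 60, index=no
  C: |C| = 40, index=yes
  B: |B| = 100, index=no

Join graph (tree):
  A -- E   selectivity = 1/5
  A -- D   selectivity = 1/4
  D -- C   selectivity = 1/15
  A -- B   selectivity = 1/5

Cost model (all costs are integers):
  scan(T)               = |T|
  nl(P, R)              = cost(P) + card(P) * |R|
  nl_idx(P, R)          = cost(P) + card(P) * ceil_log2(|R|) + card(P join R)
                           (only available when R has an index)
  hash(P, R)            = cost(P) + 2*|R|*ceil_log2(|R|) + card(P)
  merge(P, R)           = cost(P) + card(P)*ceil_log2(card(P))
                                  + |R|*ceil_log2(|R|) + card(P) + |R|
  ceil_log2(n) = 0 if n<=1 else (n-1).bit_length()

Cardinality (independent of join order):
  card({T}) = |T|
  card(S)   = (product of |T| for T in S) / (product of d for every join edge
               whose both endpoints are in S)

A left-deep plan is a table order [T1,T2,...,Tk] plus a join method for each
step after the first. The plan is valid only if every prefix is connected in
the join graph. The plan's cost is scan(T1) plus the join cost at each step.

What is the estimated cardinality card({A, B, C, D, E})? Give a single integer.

4000000

Tables in S: A(100), B(100), C(40), D(60), E(250)
Edges inside S: A-E(d=5), A-D(d=4), D-C(d=15), A-B(d=5)
numerator = 100 * 100 * 40 * 60 * 250 = 6000000000
denominator = 5 * 4 * 15 * 5 = 1500
card(S) = 6000000000 / 1500 = 4000000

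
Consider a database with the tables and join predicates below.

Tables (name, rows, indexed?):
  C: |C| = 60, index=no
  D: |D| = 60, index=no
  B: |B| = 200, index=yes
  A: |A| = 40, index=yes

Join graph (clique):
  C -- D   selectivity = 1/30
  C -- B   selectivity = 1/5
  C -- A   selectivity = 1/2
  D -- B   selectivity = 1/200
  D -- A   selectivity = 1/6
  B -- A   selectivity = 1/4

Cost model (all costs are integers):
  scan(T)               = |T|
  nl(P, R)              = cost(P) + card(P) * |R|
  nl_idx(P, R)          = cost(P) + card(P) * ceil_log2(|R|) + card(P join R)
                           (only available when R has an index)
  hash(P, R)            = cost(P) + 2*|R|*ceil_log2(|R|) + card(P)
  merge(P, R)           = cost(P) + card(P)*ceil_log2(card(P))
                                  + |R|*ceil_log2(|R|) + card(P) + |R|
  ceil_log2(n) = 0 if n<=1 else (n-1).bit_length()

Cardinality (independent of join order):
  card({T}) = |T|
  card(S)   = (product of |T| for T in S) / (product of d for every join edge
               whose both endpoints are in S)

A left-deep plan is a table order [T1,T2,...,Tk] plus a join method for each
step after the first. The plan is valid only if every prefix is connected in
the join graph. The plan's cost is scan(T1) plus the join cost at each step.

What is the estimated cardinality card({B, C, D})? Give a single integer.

24

Tables in S: B(200), C(60), D(60)
Edges inside S: C-D(d=30), C-B(d=5), D-B(d=200)
numerator = 200 * 60 * 60 = 720000
denominator = 30 * 5 * 200 = 30000
card(S) = 720000 / 30000 = 24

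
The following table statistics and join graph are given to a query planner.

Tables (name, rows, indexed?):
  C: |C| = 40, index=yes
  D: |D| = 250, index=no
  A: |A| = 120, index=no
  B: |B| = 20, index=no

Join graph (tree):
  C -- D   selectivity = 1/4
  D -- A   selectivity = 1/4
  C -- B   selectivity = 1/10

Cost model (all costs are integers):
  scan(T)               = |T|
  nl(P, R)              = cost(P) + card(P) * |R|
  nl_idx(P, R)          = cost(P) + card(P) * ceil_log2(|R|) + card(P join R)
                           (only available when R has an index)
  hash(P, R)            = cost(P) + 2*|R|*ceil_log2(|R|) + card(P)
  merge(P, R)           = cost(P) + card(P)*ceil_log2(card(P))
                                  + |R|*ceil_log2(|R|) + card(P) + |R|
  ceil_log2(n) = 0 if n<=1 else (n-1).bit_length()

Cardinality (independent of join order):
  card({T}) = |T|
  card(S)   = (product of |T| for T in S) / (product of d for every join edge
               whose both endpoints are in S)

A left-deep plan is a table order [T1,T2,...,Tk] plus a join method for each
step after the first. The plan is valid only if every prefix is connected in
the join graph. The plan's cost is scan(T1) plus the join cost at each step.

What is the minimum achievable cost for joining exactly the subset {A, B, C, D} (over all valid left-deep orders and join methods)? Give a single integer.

Selinger DP over subsets of {A,B,C,D}:
  {C}: scan cost=40, card=40
  {D}: scan cost=250, card=250
  {A}: scan cost=120, card=120
  {B}: scan cost=20, card=20
  {CD}: card=2500; try (C,hash)→980, (D,merge)→2570, (C,merge)→2780, (D,hash)→4080, (C,nl_idx)→4250, (D,nl)→10040 …(+1); best=980 via (C,hash)
  {BC}: card=80; try (C,nl_idx)→220, (B,hash)→280, (C,merge)→420, (B,merge)→440, (C,hash)→520, (C,nl)→820 …(+1); best=220 via (C,nl_idx)
  {AD}: card=7500; try (A,hash)→2180, (D,merge)→3330, (A,merge)→3460, (D,hash)→4240, (D,nl)→30120, (A,nl)→30250; best=2180 via (A,hash)
  {ACD}: card=75000; try (A,hash)→5160, (C,hash)→10160, (A,merge)→34440, (C,merge)→107460, (C,nl_idx)→122180, (A,nl)→300980 …(+1); best=5160 via (A,hash)
  {BCD}: card=5000; try (D,merge)→3110, (B,hash)→3680, (D,hash)→4300, (D,nl)→20220, (B,merge)→33600, (B,nl)→50980; best=3110 via (D,merge)
  {ABCD}: card=150000; try (A,hash)→9790, (A,merge)→74070, (B,hash)→80360, (A,nl)→603110, (B,merge)→1355280, (B,nl)→1505160; best=9790 via (A,hash)

9790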